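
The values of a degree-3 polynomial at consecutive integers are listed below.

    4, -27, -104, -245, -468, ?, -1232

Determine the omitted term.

Using the first 5 terms:
Δ: -31  -77  -141  -223
Δ²: -46  -64  -82
Δ³: -18  -18
Constant third difference = -18.
Extend forward: -82 − 18 = -100;  -223 − 100 = -323;  -468 − 323 = -791

-791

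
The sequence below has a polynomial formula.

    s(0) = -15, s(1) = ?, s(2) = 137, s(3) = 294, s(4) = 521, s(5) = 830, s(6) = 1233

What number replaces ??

38

Using the last 5 terms:
157  227  309  403
70  82  94
12  12
Constant third difference = 12.
Extend backward: 70 − 12 = 58;  157 − 58 = 99;  137 − 99 = 38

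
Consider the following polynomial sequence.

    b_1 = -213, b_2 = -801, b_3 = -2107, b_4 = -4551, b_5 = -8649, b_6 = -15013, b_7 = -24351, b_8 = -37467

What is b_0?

-19

-588, -1306, -2444, -4098, -6364, -9338, -13116
-718, -1138, -1654, -2266, -2974, -3778
-420, -516, -612, -708, -804
-96, -96, -96, -96
The fourth differences are constant at -96.
Work back: -420 + 96 = -324;  -718 + 324 = -394;  -588 + 394 = -194;  -213 + 194 = -19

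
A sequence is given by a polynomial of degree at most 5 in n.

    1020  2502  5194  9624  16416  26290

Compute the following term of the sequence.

First differences: 1482, 2692, 4430, 6792, 9874
Second differences: 1210, 1738, 2362, 3082
Third differences: 528, 624, 720
Fourth differences: 96, 96
Fourth differences constant at 96.
720 + 96 = 816;  3082 + 816 = 3898;  9874 + 3898 = 13772;  26290 + 13772 = 40062

40062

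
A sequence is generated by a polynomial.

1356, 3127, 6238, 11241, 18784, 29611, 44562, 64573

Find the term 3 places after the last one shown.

First differences: 1771, 3111, 5003, 7543, 10827, 14951, 20011
Second differences: 1340, 1892, 2540, 3284, 4124, 5060
Third differences: 552, 648, 744, 840, 936
Fourth differences: 96, 96, 96, 96
Fourth differences constant at 96.
936 + 96 = 1032;  5060 + 1032 = 6092;  20011 + 6092 = 26103;  64573 + 26103 = 90676
1032 + 96 = 1128;  6092 + 1128 = 7220;  26103 + 7220 = 33323;  90676 + 33323 = 123999
1128 + 96 = 1224;  7220 + 1224 = 8444;  33323 + 8444 = 41767;  123999 + 41767 = 165766

165766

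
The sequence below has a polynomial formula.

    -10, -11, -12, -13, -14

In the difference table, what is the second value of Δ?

First differences: -1, -1, -1, -1

-1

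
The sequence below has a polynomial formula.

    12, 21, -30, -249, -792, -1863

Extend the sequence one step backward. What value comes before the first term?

First differences: 9, -51, -219, -543, -1071
Second differences: -60, -168, -324, -528
Third differences: -108, -156, -204
Fourth differences: -48, -48
The fourth differences are constant at -48.
Work back: -108 + 48 = -60;  -60 + 60 = 0;  9 + 0 = 9;  12 − 9 = 3

3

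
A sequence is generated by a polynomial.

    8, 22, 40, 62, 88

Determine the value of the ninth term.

232

14, 18, 22, 26
4, 4, 4
Second differences constant at 4.
26 + 4 = 30;  88 + 30 = 118
30 + 4 = 34;  118 + 34 = 152
34 + 4 = 38;  152 + 38 = 190
38 + 4 = 42;  190 + 42 = 232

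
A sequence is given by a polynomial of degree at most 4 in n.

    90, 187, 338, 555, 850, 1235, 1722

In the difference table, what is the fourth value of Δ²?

90

D1: 97, 151, 217, 295, 385, 487
D2: 54, 66, 78, 90, 102
D3: 12, 12, 12, 12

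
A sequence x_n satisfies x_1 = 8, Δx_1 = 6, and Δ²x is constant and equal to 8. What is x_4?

50

Build the table forward from the leading diagonal:
Second differences: 8, 8, 8, 8
First differences: 6, 14, 22, 30
x: 8, 14, 28, 50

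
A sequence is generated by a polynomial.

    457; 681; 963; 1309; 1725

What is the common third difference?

6

Δ: 224, 282, 346, 416
Δ²: 58, 64, 70
Δ³: 6, 6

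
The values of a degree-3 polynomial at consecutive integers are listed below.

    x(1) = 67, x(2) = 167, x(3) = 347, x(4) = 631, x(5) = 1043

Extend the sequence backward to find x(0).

23

D1: 100, 180, 284, 412
D2: 80, 104, 128
D3: 24, 24
The third differences are constant at 24.
Work back: 80 − 24 = 56;  100 − 56 = 44;  67 − 44 = 23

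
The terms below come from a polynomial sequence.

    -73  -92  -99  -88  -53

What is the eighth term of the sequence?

256

-19  -7  11  35
12  18  24
6  6
Constant third difference = 6, so extend:
24 + 6 = 30;  35 + 30 = 65;  -53 + 65 = 12
30 + 6 = 36;  65 + 36 = 101;  12 + 101 = 113
36 + 6 = 42;  101 + 42 = 143;  113 + 143 = 256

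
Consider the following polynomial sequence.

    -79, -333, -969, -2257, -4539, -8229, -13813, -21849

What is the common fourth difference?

First differences: -254, -636, -1288, -2282, -3690, -5584, -8036
Second differences: -382, -652, -994, -1408, -1894, -2452
Third differences: -270, -342, -414, -486, -558
Fourth differences: -72, -72, -72, -72

-72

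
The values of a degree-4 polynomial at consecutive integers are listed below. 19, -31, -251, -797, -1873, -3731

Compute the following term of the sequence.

-6671

D1: -50 , -220 , -546 , -1076 , -1858
D2: -170 , -326 , -530 , -782
D3: -156 , -204 , -252
D4: -48 , -48
The fourth differences are constant (-48).
-252 − 48 = -300;  -782 − 300 = -1082;  -1858 − 1082 = -2940;  -3731 − 2940 = -6671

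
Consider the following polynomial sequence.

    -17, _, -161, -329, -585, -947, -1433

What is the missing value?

Using the last 5 terms:
D1: -168  -256  -362  -486
D2: -88  -106  -124
D3: -18  -18
Constant third difference = -18.
Extend backward: -88 + 18 = -70;  -168 + 70 = -98;  -161 + 98 = -63

-63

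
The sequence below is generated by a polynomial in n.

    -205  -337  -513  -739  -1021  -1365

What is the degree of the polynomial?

3

D1: -132, -176, -226, -282, -344
D2: -44, -50, -56, -62
D3: -6, -6, -6
The third differences are constant, so the polynomial has degree 3.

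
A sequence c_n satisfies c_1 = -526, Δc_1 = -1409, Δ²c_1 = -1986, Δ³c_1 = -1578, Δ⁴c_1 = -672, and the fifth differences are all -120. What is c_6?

Build the table forward from the leading diagonal:
Δ⁵: -120  -120  -120  -120  -120  -120
Δ⁴: -672  -792  -912  -1032  -1152  -1272
Δ³: -1578  -2250  -3042  -3954  -4986  -6138
Δ²: -1986  -3564  -5814  -8856  -12810  -17796
Δ: -1409  -3395  -6959  -12773  -21629  -34439
c: -526  -1935  -5330  -12289  -25062  -46691

-46691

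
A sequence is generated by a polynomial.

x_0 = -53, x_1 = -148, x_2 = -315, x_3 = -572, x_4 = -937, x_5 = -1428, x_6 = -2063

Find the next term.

-2860

D1: -95  -167  -257  -365  -491  -635
D2: -72  -90  -108  -126  -144
D3: -18  -18  -18  -18
The third differences are constant (-18).
-144 − 18 = -162;  -635 − 162 = -797;  -2063 − 797 = -2860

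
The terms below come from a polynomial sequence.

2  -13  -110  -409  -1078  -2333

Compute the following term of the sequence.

Δ: -15 , -97 , -299 , -669 , -1255
Δ²: -82 , -202 , -370 , -586
Δ³: -120 , -168 , -216
Δ⁴: -48 , -48
Fourth differences constant at -48.
-216 − 48 = -264;  -586 − 264 = -850;  -1255 − 850 = -2105;  -2333 − 2105 = -4438

-4438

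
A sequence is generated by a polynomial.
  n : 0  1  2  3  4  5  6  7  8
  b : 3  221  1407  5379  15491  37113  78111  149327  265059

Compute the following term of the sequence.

443541

218, 1186, 3972, 10112, 21622, 40998, 71216, 115732
968, 2786, 6140, 11510, 19376, 30218, 44516
1818, 3354, 5370, 7866, 10842, 14298
1536, 2016, 2496, 2976, 3456
480, 480, 480, 480
Constant fifth difference = 480, so extend:
3456 + 480 = 3936;  14298 + 3936 = 18234;  44516 + 18234 = 62750;  115732 + 62750 = 178482;  265059 + 178482 = 443541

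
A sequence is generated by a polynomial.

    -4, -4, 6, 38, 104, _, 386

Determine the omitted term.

216

Using the first 5 terms:
First differences: 0, 10, 32, 66
Second differences: 10, 22, 34
Third differences: 12, 12
Constant third difference = 12.
Extend forward: 34 + 12 = 46;  66 + 46 = 112;  104 + 112 = 216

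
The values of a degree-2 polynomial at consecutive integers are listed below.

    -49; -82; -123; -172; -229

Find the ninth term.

-537

-33, -41, -49, -57
-8, -8, -8
The second differences are constant (-8).
-57 − 8 = -65;  -229 − 65 = -294
-65 − 8 = -73;  -294 − 73 = -367
-73 − 8 = -81;  -367 − 81 = -448
-81 − 8 = -89;  -448 − 89 = -537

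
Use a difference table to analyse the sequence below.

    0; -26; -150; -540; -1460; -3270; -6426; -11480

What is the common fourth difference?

-96

Δ: -26, -124, -390, -920, -1810, -3156, -5054
Δ²: -98, -266, -530, -890, -1346, -1898
Δ³: -168, -264, -360, -456, -552
Δ⁴: -96, -96, -96, -96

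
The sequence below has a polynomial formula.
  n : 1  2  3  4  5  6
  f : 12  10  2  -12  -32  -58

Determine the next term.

First differences: -2, -8, -14, -20, -26
Second differences: -6, -6, -6, -6
Second differences constant at -6.
-26 − 6 = -32;  -58 − 32 = -90

-90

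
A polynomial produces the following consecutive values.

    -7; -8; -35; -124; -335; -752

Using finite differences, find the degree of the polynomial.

4

First differences: -1, -27, -89, -211, -417
Second differences: -26, -62, -122, -206
Third differences: -36, -60, -84
Fourth differences: -24, -24
The fourth differences are constant, so the polynomial has degree 4.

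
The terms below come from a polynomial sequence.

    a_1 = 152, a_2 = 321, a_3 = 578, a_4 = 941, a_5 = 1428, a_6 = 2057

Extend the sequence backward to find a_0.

53

169  257  363  487  629
88  106  124  142
18  18  18
The third differences are constant at 18.
Work back: 88 − 18 = 70;  169 − 70 = 99;  152 − 99 = 53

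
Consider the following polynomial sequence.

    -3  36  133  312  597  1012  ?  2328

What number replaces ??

1581

Using the first 6 terms:
39  97  179  285  415
58  82  106  130
24  24  24
Constant third difference = 24.
Extend forward: 130 + 24 = 154;  415 + 154 = 569;  1012 + 569 = 1581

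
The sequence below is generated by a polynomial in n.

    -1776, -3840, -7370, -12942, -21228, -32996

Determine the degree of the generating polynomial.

4

D1: -2064, -3530, -5572, -8286, -11768
D2: -1466, -2042, -2714, -3482
D3: -576, -672, -768
D4: -96, -96
The fourth differences are constant, so the polynomial has degree 4.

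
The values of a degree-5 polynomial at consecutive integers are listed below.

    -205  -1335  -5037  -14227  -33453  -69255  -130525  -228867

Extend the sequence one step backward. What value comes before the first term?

-3

First differences: -1130, -3702, -9190, -19226, -35802, -61270, -98342
Second differences: -2572, -5488, -10036, -16576, -25468, -37072
Third differences: -2916, -4548, -6540, -8892, -11604
Fourth differences: -1632, -1992, -2352, -2712
Fifth differences: -360, -360, -360
The fifth differences are constant at -360.
Work back: -1632 + 360 = -1272;  -2916 + 1272 = -1644;  -2572 + 1644 = -928;  -1130 + 928 = -202;  -205 + 202 = -3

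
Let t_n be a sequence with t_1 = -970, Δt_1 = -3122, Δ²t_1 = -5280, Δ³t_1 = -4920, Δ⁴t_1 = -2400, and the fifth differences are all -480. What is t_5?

-67218

Build the table forward from the leading diagonal:
Δ⁵: -480, -480, -480, -480, -480
Δ⁴: -2400, -2880, -3360, -3840, -4320
Δ³: -4920, -7320, -10200, -13560, -17400
Δ²: -5280, -10200, -17520, -27720, -41280
Δ: -3122, -8402, -18602, -36122, -63842
t: -970, -4092, -12494, -31096, -67218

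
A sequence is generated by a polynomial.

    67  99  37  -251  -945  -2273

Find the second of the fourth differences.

-48

D1: 32, -62, -288, -694, -1328
D2: -94, -226, -406, -634
D3: -132, -180, -228
D4: -48, -48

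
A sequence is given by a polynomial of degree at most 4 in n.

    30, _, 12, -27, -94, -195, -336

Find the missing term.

29

Using the last 5 terms:
-39  -67  -101  -141
-28  -34  -40
-6  -6
Constant third difference = -6.
Extend backward: -28 + 6 = -22;  -39 + 22 = -17;  12 + 17 = 29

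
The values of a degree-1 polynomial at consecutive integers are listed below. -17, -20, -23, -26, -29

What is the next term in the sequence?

D1: -3 , -3 , -3 , -3
Constant first difference = -3, so extend:
-29 − 3 = -32

-32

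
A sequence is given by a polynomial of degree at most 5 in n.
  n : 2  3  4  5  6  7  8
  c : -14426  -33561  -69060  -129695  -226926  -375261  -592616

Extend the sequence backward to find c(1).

-5211

-19135  -35499  -60635  -97231  -148335  -217355
-16364  -25136  -36596  -51104  -69020
-8772  -11460  -14508  -17916
-2688  -3048  -3408
-360  -360
The fifth differences are constant at -360.
Work back: -2688 + 360 = -2328;  -8772 + 2328 = -6444;  -16364 + 6444 = -9920;  -19135 + 9920 = -9215;  -14426 + 9215 = -5211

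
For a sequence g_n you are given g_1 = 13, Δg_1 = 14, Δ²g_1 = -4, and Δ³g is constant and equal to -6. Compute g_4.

37

Build the table forward from the leading diagonal:
Δ³: -6  -6  -6  -6
Δ²: -4  -10  -16  -22
Δ: 14  10  0  -16
g: 13  27  37  37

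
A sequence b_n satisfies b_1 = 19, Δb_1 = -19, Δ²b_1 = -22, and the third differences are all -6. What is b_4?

-110

Build the table forward from the leading diagonal:
Δ³: -6  -6  -6  -6
Δ²: -22  -28  -34  -40
Δ: -19  -41  -69  -103
b: 19  0  -41  -110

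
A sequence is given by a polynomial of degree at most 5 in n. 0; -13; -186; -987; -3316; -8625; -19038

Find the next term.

-13, -173, -801, -2329, -5309, -10413
-160, -628, -1528, -2980, -5104
-468, -900, -1452, -2124
-432, -552, -672
-120, -120
Fifth differences constant at -120.
-672 − 120 = -792;  -2124 − 792 = -2916;  -5104 − 2916 = -8020;  -10413 − 8020 = -18433;  -19038 − 18433 = -37471

-37471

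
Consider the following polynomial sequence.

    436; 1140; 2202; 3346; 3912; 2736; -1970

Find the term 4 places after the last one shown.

-120414

Δ: 704, 1062, 1144, 566, -1176, -4706
Δ²: 358, 82, -578, -1742, -3530
Δ³: -276, -660, -1164, -1788
Δ⁴: -384, -504, -624
Δ⁵: -120, -120
The fifth differences are constant (-120).
-624 − 120 = -744;  -1788 − 744 = -2532;  -3530 − 2532 = -6062;  -4706 − 6062 = -10768;  -1970 − 10768 = -12738
-744 − 120 = -864;  -2532 − 864 = -3396;  -6062 − 3396 = -9458;  -10768 − 9458 = -20226;  -12738 − 20226 = -32964
-864 − 120 = -984;  -3396 − 984 = -4380;  -9458 − 4380 = -13838;  -20226 − 13838 = -34064;  -32964 − 34064 = -67028
-984 − 120 = -1104;  -4380 − 1104 = -5484;  -13838 − 5484 = -19322;  -34064 − 19322 = -53386;  -67028 − 53386 = -120414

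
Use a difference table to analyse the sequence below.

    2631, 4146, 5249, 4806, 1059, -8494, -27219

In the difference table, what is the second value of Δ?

Δ: 1515, 1103, -443, -3747, -9553, -18725
Δ²: -412, -1546, -3304, -5806, -9172
Δ³: -1134, -1758, -2502, -3366
Δ⁴: -624, -744, -864
Δ⁵: -120, -120

1103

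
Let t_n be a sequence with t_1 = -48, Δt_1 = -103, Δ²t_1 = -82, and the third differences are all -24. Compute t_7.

-2376

Build the table forward from the leading diagonal:
Δ³: -24  -24  -24  -24  -24  -24  -24
Δ²: -82  -106  -130  -154  -178  -202  -226
Δ: -103  -185  -291  -421  -575  -753  -955
t: -48  -151  -336  -627  -1048  -1623  -2376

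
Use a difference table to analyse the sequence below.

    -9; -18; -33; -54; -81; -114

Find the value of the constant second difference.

D1: -9, -15, -21, -27, -33
D2: -6, -6, -6, -6

-6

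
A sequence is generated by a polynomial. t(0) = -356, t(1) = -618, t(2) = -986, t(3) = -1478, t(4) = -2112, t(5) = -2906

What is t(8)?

Δ: -262  -368  -492  -634  -794
Δ²: -106  -124  -142  -160
Δ³: -18  -18  -18
Constant third difference = -18, so extend:
-160 − 18 = -178;  -794 − 178 = -972;  -2906 − 972 = -3878
-178 − 18 = -196;  -972 − 196 = -1168;  -3878 − 1168 = -5046
-196 − 18 = -214;  -1168 − 214 = -1382;  -5046 − 1382 = -6428

-6428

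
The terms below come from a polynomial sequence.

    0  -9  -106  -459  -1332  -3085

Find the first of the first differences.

-9

Δ: -9, -97, -353, -873, -1753
Δ²: -88, -256, -520, -880
Δ³: -168, -264, -360
Δ⁴: -96, -96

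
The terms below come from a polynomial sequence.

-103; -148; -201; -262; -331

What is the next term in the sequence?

D1: -45 , -53 , -61 , -69
D2: -8 , -8 , -8
Second differences constant at -8.
-69 − 8 = -77;  -331 − 77 = -408

-408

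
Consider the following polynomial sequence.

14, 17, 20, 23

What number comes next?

Δ: 3, 3, 3
The first differences are constant (3).
23 + 3 = 26

26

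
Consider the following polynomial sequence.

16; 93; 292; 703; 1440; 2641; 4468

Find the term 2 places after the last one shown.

77, 199, 411, 737, 1201, 1827
122, 212, 326, 464, 626
90, 114, 138, 162
24, 24, 24
The fourth differences are constant (24).
162 + 24 = 186;  626 + 186 = 812;  1827 + 812 = 2639;  4468 + 2639 = 7107
186 + 24 = 210;  812 + 210 = 1022;  2639 + 1022 = 3661;  7107 + 3661 = 10768

10768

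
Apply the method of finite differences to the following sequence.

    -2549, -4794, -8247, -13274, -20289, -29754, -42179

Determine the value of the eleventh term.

D1: -2245, -3453, -5027, -7015, -9465, -12425
D2: -1208, -1574, -1988, -2450, -2960
D3: -366, -414, -462, -510
D4: -48, -48, -48
The fourth differences are constant (-48).
-510 − 48 = -558;  -2960 − 558 = -3518;  -12425 − 3518 = -15943;  -42179 − 15943 = -58122
-558 − 48 = -606;  -3518 − 606 = -4124;  -15943 − 4124 = -20067;  -58122 − 20067 = -78189
-606 − 48 = -654;  -4124 − 654 = -4778;  -20067 − 4778 = -24845;  -78189 − 24845 = -103034
-654 − 48 = -702;  -4778 − 702 = -5480;  -24845 − 5480 = -30325;  -103034 − 30325 = -133359

-133359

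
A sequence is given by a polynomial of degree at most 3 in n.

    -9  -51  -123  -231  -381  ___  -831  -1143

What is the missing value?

Using the first 5 terms:
First differences: -42, -72, -108, -150
Second differences: -30, -36, -42
Third differences: -6, -6
Constant third difference = -6.
Extend forward: -42 − 6 = -48;  -150 − 48 = -198;  -381 − 198 = -579

-579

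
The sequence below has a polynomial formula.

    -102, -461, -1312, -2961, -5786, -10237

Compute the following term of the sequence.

-359, -851, -1649, -2825, -4451
-492, -798, -1176, -1626
-306, -378, -450
-72, -72
Fourth differences constant at -72.
-450 − 72 = -522;  -1626 − 522 = -2148;  -4451 − 2148 = -6599;  -10237 − 6599 = -16836

-16836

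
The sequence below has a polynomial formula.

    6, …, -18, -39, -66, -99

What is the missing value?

Using the last 4 terms:
-21  -27  -33
-6  -6
Constant second difference = -6.
Extend backward: -21 + 6 = -15;  -18 + 15 = -3

-3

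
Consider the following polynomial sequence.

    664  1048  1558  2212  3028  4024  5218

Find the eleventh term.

12334

Δ: 384, 510, 654, 816, 996, 1194
Δ²: 126, 144, 162, 180, 198
Δ³: 18, 18, 18, 18
Third differences constant at 18.
198 + 18 = 216;  1194 + 216 = 1410;  5218 + 1410 = 6628
216 + 18 = 234;  1410 + 234 = 1644;  6628 + 1644 = 8272
234 + 18 = 252;  1644 + 252 = 1896;  8272 + 1896 = 10168
252 + 18 = 270;  1896 + 270 = 2166;  10168 + 2166 = 12334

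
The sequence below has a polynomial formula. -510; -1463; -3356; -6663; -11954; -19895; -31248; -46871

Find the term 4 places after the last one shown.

First differences: -953 , -1893 , -3307 , -5291 , -7941 , -11353 , -15623
Second differences: -940 , -1414 , -1984 , -2650 , -3412 , -4270
Third differences: -474 , -570 , -666 , -762 , -858
Fourth differences: -96 , -96 , -96 , -96
The fourth differences are constant (-96).
-858 − 96 = -954;  -4270 − 954 = -5224;  -15623 − 5224 = -20847;  -46871 − 20847 = -67718
-954 − 96 = -1050;  -5224 − 1050 = -6274;  -20847 − 6274 = -27121;  -67718 − 27121 = -94839
-1050 − 96 = -1146;  -6274 − 1146 = -7420;  -27121 − 7420 = -34541;  -94839 − 34541 = -129380
-1146 − 96 = -1242;  -7420 − 1242 = -8662;  -34541 − 8662 = -43203;  -129380 − 43203 = -172583

-172583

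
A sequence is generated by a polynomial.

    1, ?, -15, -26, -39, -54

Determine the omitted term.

Using the last 4 terms:
-11, -13, -15
-2, -2
Constant second difference = -2.
Extend backward: -11 + 2 = -9;  -15 + 9 = -6

-6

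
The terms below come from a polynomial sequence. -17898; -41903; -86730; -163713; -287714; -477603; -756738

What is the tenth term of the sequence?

-2440599

Δ: -24005  -44827  -76983  -124001  -189889  -279135
Δ²: -20822  -32156  -47018  -65888  -89246
Δ³: -11334  -14862  -18870  -23358
Δ⁴: -3528  -4008  -4488
Δ⁵: -480  -480
Fifth differences constant at -480.
-4488 − 480 = -4968;  -23358 − 4968 = -28326;  -89246 − 28326 = -117572;  -279135 − 117572 = -396707;  -756738 − 396707 = -1153445
-4968 − 480 = -5448;  -28326 − 5448 = -33774;  -117572 − 33774 = -151346;  -396707 − 151346 = -548053;  -1153445 − 548053 = -1701498
-5448 − 480 = -5928;  -33774 − 5928 = -39702;  -151346 − 39702 = -191048;  -548053 − 191048 = -739101;  -1701498 − 739101 = -2440599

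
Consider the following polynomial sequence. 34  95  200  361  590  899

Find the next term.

1300

D1: 61  105  161  229  309
D2: 44  56  68  80
D3: 12  12  12
The third differences are constant (12).
80 + 12 = 92;  309 + 92 = 401;  899 + 401 = 1300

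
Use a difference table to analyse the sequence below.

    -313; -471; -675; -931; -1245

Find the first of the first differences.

-158

D1: -158, -204, -256, -314
D2: -46, -52, -58
D3: -6, -6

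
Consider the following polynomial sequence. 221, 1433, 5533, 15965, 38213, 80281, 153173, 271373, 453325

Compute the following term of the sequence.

721913

1212, 4100, 10432, 22248, 42068, 72892, 118200, 181952
2888, 6332, 11816, 19820, 30824, 45308, 63752
3444, 5484, 8004, 11004, 14484, 18444
2040, 2520, 3000, 3480, 3960
480, 480, 480, 480
Fifth differences constant at 480.
3960 + 480 = 4440;  18444 + 4440 = 22884;  63752 + 22884 = 86636;  181952 + 86636 = 268588;  453325 + 268588 = 721913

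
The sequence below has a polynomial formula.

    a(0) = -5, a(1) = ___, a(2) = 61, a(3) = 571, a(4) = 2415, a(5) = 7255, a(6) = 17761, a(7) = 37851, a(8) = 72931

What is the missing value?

Using the last 7 terms:
510, 1844, 4840, 10506, 20090, 35080
1334, 2996, 5666, 9584, 14990
1662, 2670, 3918, 5406
1008, 1248, 1488
240, 240
Constant fifth difference = 240.
Extend backward: 1008 − 240 = 768;  1662 − 768 = 894;  1334 − 894 = 440;  510 − 440 = 70;  61 − 70 = -9

-9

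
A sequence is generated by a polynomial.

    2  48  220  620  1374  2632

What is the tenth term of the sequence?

16544

First differences: 46 , 172 , 400 , 754 , 1258
Second differences: 126 , 228 , 354 , 504
Third differences: 102 , 126 , 150
Fourth differences: 24 , 24
Constant fourth difference = 24, so extend:
150 + 24 = 174;  504 + 174 = 678;  1258 + 678 = 1936;  2632 + 1936 = 4568
174 + 24 = 198;  678 + 198 = 876;  1936 + 876 = 2812;  4568 + 2812 = 7380
198 + 24 = 222;  876 + 222 = 1098;  2812 + 1098 = 3910;  7380 + 3910 = 11290
222 + 24 = 246;  1098 + 246 = 1344;  3910 + 1344 = 5254;  11290 + 5254 = 16544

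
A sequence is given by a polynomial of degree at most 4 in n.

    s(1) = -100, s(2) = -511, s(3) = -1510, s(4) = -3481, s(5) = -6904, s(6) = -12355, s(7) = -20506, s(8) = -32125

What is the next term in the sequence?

-48076

-411, -999, -1971, -3423, -5451, -8151, -11619
-588, -972, -1452, -2028, -2700, -3468
-384, -480, -576, -672, -768
-96, -96, -96, -96
Fourth differences constant at -96.
-768 − 96 = -864;  -3468 − 864 = -4332;  -11619 − 4332 = -15951;  -32125 − 15951 = -48076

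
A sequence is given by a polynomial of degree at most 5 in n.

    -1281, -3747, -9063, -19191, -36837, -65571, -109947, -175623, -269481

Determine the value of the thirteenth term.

-1113933

-2466, -5316, -10128, -17646, -28734, -44376, -65676, -93858
-2850, -4812, -7518, -11088, -15642, -21300, -28182
-1962, -2706, -3570, -4554, -5658, -6882
-744, -864, -984, -1104, -1224
-120, -120, -120, -120
The fifth differences are constant (-120).
-1224 − 120 = -1344;  -6882 − 1344 = -8226;  -28182 − 8226 = -36408;  -93858 − 36408 = -130266;  -269481 − 130266 = -399747
-1344 − 120 = -1464;  -8226 − 1464 = -9690;  -36408 − 9690 = -46098;  -130266 − 46098 = -176364;  -399747 − 176364 = -576111
-1464 − 120 = -1584;  -9690 − 1584 = -11274;  -46098 − 11274 = -57372;  -176364 − 57372 = -233736;  -576111 − 233736 = -809847
-1584 − 120 = -1704;  -11274 − 1704 = -12978;  -57372 − 12978 = -70350;  -233736 − 70350 = -304086;  -809847 − 304086 = -1113933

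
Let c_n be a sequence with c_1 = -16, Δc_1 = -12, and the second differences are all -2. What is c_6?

Build the table forward from the leading diagonal:
Δ²: -2  -2  -2  -2  -2  -2
Δ: -12  -14  -16  -18  -20  -22
c: -16  -28  -42  -58  -76  -96

-96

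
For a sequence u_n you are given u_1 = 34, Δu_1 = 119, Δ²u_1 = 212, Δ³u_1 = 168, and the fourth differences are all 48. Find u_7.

Build the table forward from the leading diagonal:
D4: 48  48  48  48  48  48  48
D3: 168  216  264  312  360  408  456
D2: 212  380  596  860  1172  1532  1940
D1: 119  331  711  1307  2167  3339  4871
u: 34  153  484  1195  2502  4669  8008

8008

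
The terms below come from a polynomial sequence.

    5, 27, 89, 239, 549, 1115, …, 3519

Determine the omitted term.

2057

Using the first 6 terms:
Δ: 22, 62, 150, 310, 566
Δ²: 40, 88, 160, 256
Δ³: 48, 72, 96
Δ⁴: 24, 24
Constant fourth difference = 24.
Extend forward: 96 + 24 = 120;  256 + 120 = 376;  566 + 376 = 942;  1115 + 942 = 2057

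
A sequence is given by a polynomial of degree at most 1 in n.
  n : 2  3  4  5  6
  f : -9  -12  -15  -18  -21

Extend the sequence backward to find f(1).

-3, -3, -3, -3
The first differences are constant at -3.
Work back: -9 + 3 = -6

-6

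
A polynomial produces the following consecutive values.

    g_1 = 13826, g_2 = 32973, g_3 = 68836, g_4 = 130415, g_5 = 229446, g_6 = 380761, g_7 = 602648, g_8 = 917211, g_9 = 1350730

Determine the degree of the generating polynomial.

5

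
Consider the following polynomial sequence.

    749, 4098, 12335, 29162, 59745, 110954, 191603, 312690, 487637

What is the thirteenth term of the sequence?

First differences: 3349  8237  16827  30583  51209  80649  121087  174947
Second differences: 4888  8590  13756  20626  29440  40438  53860
Third differences: 3702  5166  6870  8814  10998  13422
Fourth differences: 1464  1704  1944  2184  2424
Fifth differences: 240  240  240  240
The fifth differences are constant (240).
2424 + 240 = 2664;  13422 + 2664 = 16086;  53860 + 16086 = 69946;  174947 + 69946 = 244893;  487637 + 244893 = 732530
2664 + 240 = 2904;  16086 + 2904 = 18990;  69946 + 18990 = 88936;  244893 + 88936 = 333829;  732530 + 333829 = 1066359
2904 + 240 = 3144;  18990 + 3144 = 22134;  88936 + 22134 = 111070;  333829 + 111070 = 444899;  1066359 + 444899 = 1511258
3144 + 240 = 3384;  22134 + 3384 = 25518;  111070 + 25518 = 136588;  444899 + 136588 = 581487;  1511258 + 581487 = 2092745

2092745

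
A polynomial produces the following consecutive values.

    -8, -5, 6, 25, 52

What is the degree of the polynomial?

3, 11, 19, 27
8, 8, 8
The second differences are constant, so the polynomial has degree 2.

2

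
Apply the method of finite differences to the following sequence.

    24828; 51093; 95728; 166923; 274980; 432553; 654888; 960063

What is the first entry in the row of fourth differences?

First differences: 26265, 44635, 71195, 108057, 157573, 222335, 305175
Second differences: 18370, 26560, 36862, 49516, 64762, 82840
Third differences: 8190, 10302, 12654, 15246, 18078
Fourth differences: 2112, 2352, 2592, 2832
Fifth differences: 240, 240, 240

2112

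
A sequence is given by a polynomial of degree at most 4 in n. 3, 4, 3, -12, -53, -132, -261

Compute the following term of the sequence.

-452

1, -1, -15, -41, -79, -129
-2, -14, -26, -38, -50
-12, -12, -12, -12
Third differences constant at -12.
-50 − 12 = -62;  -129 − 62 = -191;  -261 − 191 = -452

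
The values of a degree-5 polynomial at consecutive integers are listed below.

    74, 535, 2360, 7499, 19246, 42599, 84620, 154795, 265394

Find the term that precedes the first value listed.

11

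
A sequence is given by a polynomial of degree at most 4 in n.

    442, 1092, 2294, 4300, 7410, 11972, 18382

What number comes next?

27084

Δ: 650  1202  2006  3110  4562  6410
Δ²: 552  804  1104  1452  1848
Δ³: 252  300  348  396
Δ⁴: 48  48  48
The fourth differences are constant (48).
396 + 48 = 444;  1848 + 444 = 2292;  6410 + 2292 = 8702;  18382 + 8702 = 27084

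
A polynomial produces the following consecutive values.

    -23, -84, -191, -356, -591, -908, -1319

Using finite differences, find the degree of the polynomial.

-61, -107, -165, -235, -317, -411
-46, -58, -70, -82, -94
-12, -12, -12, -12
The third differences are constant, so the polynomial has degree 3.

3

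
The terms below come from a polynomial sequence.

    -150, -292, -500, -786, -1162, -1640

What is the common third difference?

-12

D1: -142, -208, -286, -376, -478
D2: -66, -78, -90, -102
D3: -12, -12, -12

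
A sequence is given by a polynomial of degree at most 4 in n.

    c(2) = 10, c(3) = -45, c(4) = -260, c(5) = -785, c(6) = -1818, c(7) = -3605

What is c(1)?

D1: -55  -215  -525  -1033  -1787
D2: -160  -310  -508  -754
D3: -150  -198  -246
D4: -48  -48
The fourth differences are constant at -48.
Work back: -150 + 48 = -102;  -160 + 102 = -58;  -55 + 58 = 3;  10 − 3 = 7

7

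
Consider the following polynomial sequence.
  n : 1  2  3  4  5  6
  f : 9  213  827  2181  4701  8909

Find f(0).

Δ: 204  614  1354  2520  4208
Δ²: 410  740  1166  1688
Δ³: 330  426  522
Δ⁴: 96  96
The fourth differences are constant at 96.
Work back: 330 − 96 = 234;  410 − 234 = 176;  204 − 176 = 28;  9 − 28 = -19

-19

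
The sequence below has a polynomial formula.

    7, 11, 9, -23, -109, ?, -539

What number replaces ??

Using the first 5 terms:
First differences: 4  -2  -32  -86
Second differences: -6  -30  -54
Third differences: -24  -24
Constant third difference = -24.
Extend forward: -54 − 24 = -78;  -86 − 78 = -164;  -109 − 164 = -273

-273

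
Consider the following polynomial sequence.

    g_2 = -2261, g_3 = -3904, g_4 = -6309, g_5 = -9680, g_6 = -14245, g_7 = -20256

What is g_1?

-1643, -2405, -3371, -4565, -6011
-762, -966, -1194, -1446
-204, -228, -252
-24, -24
The fourth differences are constant at -24.
Work back: -204 + 24 = -180;  -762 + 180 = -582;  -1643 + 582 = -1061;  -2261 + 1061 = -1200

-1200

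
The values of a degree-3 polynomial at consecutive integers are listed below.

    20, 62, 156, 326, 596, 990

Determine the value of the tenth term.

D1: 42, 94, 170, 270, 394
D2: 52, 76, 100, 124
D3: 24, 24, 24
The third differences are constant (24).
124 + 24 = 148;  394 + 148 = 542;  990 + 542 = 1532
148 + 24 = 172;  542 + 172 = 714;  1532 + 714 = 2246
172 + 24 = 196;  714 + 196 = 910;  2246 + 910 = 3156
196 + 24 = 220;  910 + 220 = 1130;  3156 + 1130 = 4286

4286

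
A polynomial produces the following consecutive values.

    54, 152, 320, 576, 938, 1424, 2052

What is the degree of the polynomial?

3

First differences: 98, 168, 256, 362, 486, 628
Second differences: 70, 88, 106, 124, 142
Third differences: 18, 18, 18, 18
The third differences are constant, so the polynomial has degree 3.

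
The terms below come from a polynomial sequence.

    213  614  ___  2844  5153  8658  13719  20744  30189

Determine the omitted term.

1419

Using the last 6 terms:
2309  3505  5061  7025  9445
1196  1556  1964  2420
360  408  456
48  48
Constant fourth difference = 48.
Extend backward: 360 − 48 = 312;  1196 − 312 = 884;  2309 − 884 = 1425;  2844 − 1425 = 1419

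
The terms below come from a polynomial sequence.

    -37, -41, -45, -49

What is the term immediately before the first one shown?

-4  -4  -4
The first differences are constant at -4.
Work back: -37 + 4 = -33

-33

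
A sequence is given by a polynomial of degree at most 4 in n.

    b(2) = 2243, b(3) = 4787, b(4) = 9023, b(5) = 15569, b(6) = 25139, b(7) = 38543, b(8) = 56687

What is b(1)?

869

2544  4236  6546  9570  13404  18144
1692  2310  3024  3834  4740
618  714  810  906
96  96  96
The fourth differences are constant at 96.
Work back: 618 − 96 = 522;  1692 − 522 = 1170;  2544 − 1170 = 1374;  2243 − 1374 = 869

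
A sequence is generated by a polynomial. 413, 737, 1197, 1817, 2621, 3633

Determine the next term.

4877

D1: 324, 460, 620, 804, 1012
D2: 136, 160, 184, 208
D3: 24, 24, 24
The third differences are constant (24).
208 + 24 = 232;  1012 + 232 = 1244;  3633 + 1244 = 4877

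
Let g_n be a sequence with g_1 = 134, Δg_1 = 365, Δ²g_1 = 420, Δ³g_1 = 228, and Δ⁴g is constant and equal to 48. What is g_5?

Build the table forward from the leading diagonal:
Δ⁴: 48  48  48  48  48
Δ³: 228  276  324  372  420
Δ²: 420  648  924  1248  1620
Δ: 365  785  1433  2357  3605
g: 134  499  1284  2717  5074

5074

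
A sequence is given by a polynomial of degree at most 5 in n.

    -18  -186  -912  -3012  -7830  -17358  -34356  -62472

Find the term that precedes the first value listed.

0

D1: -168, -726, -2100, -4818, -9528, -16998, -28116
D2: -558, -1374, -2718, -4710, -7470, -11118
D3: -816, -1344, -1992, -2760, -3648
D4: -528, -648, -768, -888
D5: -120, -120, -120
The fifth differences are constant at -120.
Work back: -528 + 120 = -408;  -816 + 408 = -408;  -558 + 408 = -150;  -168 + 150 = -18;  -18 + 18 = 0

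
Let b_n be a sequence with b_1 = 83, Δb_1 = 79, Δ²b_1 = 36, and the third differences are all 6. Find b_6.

898

Build the table forward from the leading diagonal:
D3: 6, 6, 6, 6, 6, 6
D2: 36, 42, 48, 54, 60, 66
D1: 79, 115, 157, 205, 259, 319
b: 83, 162, 277, 434, 639, 898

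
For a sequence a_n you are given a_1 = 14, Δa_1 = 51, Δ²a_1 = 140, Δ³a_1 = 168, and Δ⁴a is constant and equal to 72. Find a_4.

Build the table forward from the leading diagonal:
D4: 72  72  72  72
D3: 168  240  312  384
D2: 140  308  548  860
D1: 51  191  499  1047
a: 14  65  256  755

755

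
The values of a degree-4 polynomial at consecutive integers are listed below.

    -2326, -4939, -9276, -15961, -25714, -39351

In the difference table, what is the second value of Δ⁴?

-96

First differences: -2613, -4337, -6685, -9753, -13637
Second differences: -1724, -2348, -3068, -3884
Third differences: -624, -720, -816
Fourth differences: -96, -96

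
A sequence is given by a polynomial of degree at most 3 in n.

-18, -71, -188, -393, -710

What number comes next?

Δ: -53 , -117 , -205 , -317
Δ²: -64 , -88 , -112
Δ³: -24 , -24
Constant third difference = -24, so extend:
-112 − 24 = -136;  -317 − 136 = -453;  -710 − 453 = -1163

-1163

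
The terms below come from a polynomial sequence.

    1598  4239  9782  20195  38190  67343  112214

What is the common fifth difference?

Δ: 2641, 5543, 10413, 17995, 29153, 44871
Δ²: 2902, 4870, 7582, 11158, 15718
Δ³: 1968, 2712, 3576, 4560
Δ⁴: 744, 864, 984
Δ⁵: 120, 120

120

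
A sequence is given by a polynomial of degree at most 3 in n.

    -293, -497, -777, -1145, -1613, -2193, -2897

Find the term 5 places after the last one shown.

-8697

D1: -204, -280, -368, -468, -580, -704
D2: -76, -88, -100, -112, -124
D3: -12, -12, -12, -12
Third differences constant at -12.
-124 − 12 = -136;  -704 − 136 = -840;  -2897 − 840 = -3737
-136 − 12 = -148;  -840 − 148 = -988;  -3737 − 988 = -4725
-148 − 12 = -160;  -988 − 160 = -1148;  -4725 − 1148 = -5873
-160 − 12 = -172;  -1148 − 172 = -1320;  -5873 − 1320 = -7193
-172 − 12 = -184;  -1320 − 184 = -1504;  -7193 − 1504 = -8697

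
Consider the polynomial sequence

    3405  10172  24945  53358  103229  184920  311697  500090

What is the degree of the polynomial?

First differences: 6767, 14773, 28413, 49871, 81691, 126777, 188393
Second differences: 8006, 13640, 21458, 31820, 45086, 61616
Third differences: 5634, 7818, 10362, 13266, 16530
Fourth differences: 2184, 2544, 2904, 3264
Fifth differences: 360, 360, 360
The fifth differences are constant, so the polynomial has degree 5.

5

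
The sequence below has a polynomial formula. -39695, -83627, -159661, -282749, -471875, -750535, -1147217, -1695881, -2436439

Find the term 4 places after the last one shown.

-43932  -76034  -123088  -189126  -278660  -396682  -548664  -740558
-32102  -47054  -66038  -89534  -118022  -151982  -191894
-14952  -18984  -23496  -28488  -33960  -39912
-4032  -4512  -4992  -5472  -5952
-480  -480  -480  -480
Fifth differences constant at -480.
-5952 − 480 = -6432;  -39912 − 6432 = -46344;  -191894 − 46344 = -238238;  -740558 − 238238 = -978796;  -2436439 − 978796 = -3415235
-6432 − 480 = -6912;  -46344 − 6912 = -53256;  -238238 − 53256 = -291494;  -978796 − 291494 = -1270290;  -3415235 − 1270290 = -4685525
-6912 − 480 = -7392;  -53256 − 7392 = -60648;  -291494 − 60648 = -352142;  -1270290 − 352142 = -1622432;  -4685525 − 1622432 = -6307957
-7392 − 480 = -7872;  -60648 − 7872 = -68520;  -352142 − 68520 = -420662;  -1622432 − 420662 = -2043094;  -6307957 − 2043094 = -8351051

-8351051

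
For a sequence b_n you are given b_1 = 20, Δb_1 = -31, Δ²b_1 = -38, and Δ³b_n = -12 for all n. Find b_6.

-635

Build the table forward from the leading diagonal:
D3: -12, -12, -12, -12, -12, -12
D2: -38, -50, -62, -74, -86, -98
D1: -31, -69, -119, -181, -255, -341
b: 20, -11, -80, -199, -380, -635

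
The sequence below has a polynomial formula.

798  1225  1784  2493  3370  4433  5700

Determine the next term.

7189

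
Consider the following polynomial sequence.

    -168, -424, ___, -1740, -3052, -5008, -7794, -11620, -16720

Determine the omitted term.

-910

Using the last 6 terms:
D1: -1312  -1956  -2786  -3826  -5100
D2: -644  -830  -1040  -1274
D3: -186  -210  -234
D4: -24  -24
Constant fourth difference = -24.
Extend backward: -186 + 24 = -162;  -644 + 162 = -482;  -1312 + 482 = -830;  -1740 + 830 = -910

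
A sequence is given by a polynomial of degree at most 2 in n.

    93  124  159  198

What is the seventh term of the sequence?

D1: 31 , 35 , 39
D2: 4 , 4
The second differences are constant (4).
39 + 4 = 43;  198 + 43 = 241
43 + 4 = 47;  241 + 47 = 288
47 + 4 = 51;  288 + 51 = 339

339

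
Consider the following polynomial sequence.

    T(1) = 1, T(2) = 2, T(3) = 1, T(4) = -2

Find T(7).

-23

D1: 1  -1  -3
D2: -2  -2
Second differences constant at -2.
-3 − 2 = -5;  -2 − 5 = -7
-5 − 2 = -7;  -7 − 7 = -14
-7 − 2 = -9;  -14 − 9 = -23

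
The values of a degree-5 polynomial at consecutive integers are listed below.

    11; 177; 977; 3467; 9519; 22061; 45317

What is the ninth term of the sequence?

148787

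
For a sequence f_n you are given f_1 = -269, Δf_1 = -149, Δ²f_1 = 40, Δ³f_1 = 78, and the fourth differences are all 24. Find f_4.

-518

Build the table forward from the leading diagonal:
Δ⁴: 24, 24, 24, 24
Δ³: 78, 102, 126, 150
Δ²: 40, 118, 220, 346
Δ: -149, -109, 9, 229
f: -269, -418, -527, -518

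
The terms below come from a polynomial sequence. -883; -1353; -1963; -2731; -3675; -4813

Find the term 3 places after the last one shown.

-9571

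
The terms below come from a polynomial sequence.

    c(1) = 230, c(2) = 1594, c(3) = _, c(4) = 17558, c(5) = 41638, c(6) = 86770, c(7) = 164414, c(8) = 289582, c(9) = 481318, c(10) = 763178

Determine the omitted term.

Using the last 7 terms:
24080  45132  77644  125168  191736  281860
21052  32512  47524  66568  90124
11460  15012  19044  23556
3552  4032  4512
480  480
Constant fifth difference = 480.
Extend backward: 3552 − 480 = 3072;  11460 − 3072 = 8388;  21052 − 8388 = 12664;  24080 − 12664 = 11416;  17558 − 11416 = 6142

6142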